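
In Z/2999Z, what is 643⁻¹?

2402

By the extended Euclidean algorithm:
2999 = 4×643 + 427
643 = 1×427 + 216
427 = 1×216 + 211
216 = 1×211 + 5
211 = 42×5 + 1
5 = 5×1 + 0
gcd(643, 2999) = 1, so the inverse exists.
Bézout: 1 = 128×2999 − 597×643.
So 643⁻¹ ≡ −597 ≡ 2402 (mod 2999).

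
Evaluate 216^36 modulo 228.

96

Using repeated squaring:
36 in binary is 100100, i.e. 36 = 32 + 4.
216^1 ≡ 216 (mod 228)
216^2 ≡ 216^2 = 46656 ≡ 144 (mod 228)
216^4 ≡ 144^2 = 20736 ≡ 216 (mod 228)
216^8 ≡ 216^2 = 46656 ≡ 144 (mod 228)
216^16 ≡ 144^2 = 20736 ≡ 216 (mod 228)
216^32 ≡ 216^2 = 46656 ≡ 144 (mod 228)
216^36 = 216^32 · 216^4 ≡ 144 · 216 (mod 228).
144 · 216 = 31104 ≡ 96 (mod 228).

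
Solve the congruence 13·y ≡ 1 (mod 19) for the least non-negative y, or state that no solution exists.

3

gcd(13, 19) = 1, so a unique solution mod 19 exists.
13⁻¹ ≡ 3 (mod 19).
y ≡ 3·1 ≡ 3 (mod 19).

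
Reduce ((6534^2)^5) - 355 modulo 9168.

1709

(6534)^2 ≡ 6948 (mod 9168)
(6948)^5 ≡ 2064 (mod 9168)
2064 - 355 = 1709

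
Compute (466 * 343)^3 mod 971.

466 * 343 = 159838 ≡ 594 (mod 971)
(594)^3 ≡ 60 (mod 971)

60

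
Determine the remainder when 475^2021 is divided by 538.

161

By square-and-multiply:
2021 in binary is 11111100101, i.e. 2021 = 1024 + 512 + 256 + 128 + 64 + 32 + 4 + 1.
475^1 ≡ 475 (mod 538)
475^2 ≡ 475^2 = 225625 ≡ 203 (mod 538)
475^4 ≡ 203^2 = 41209 ≡ 321 (mod 538)
475^8 ≡ 321^2 = 103041 ≡ 283 (mod 538)
475^16 ≡ 283^2 = 80089 ≡ 465 (mod 538)
475^32 ≡ 465^2 = 216225 ≡ 487 (mod 538)
475^64 ≡ 487^2 = 237169 ≡ 449 (mod 538)
475^128 ≡ 449^2 = 201601 ≡ 389 (mod 538)
475^256 ≡ 389^2 = 151321 ≡ 143 (mod 538)
475^512 ≡ 143^2 = 20449 ≡ 5 (mod 538)
475^1024 ≡ 5^2 = 25 (mod 538)
475^2021 = 475^1024 * 475^512 * 475^256 * 475^128 * 475^64 * 475^32 * 475^4 * 475^1 ≡ 25 * 5 * 143 * 389 * 449 * 487 * 321 * 475 (mod 538).
Accumulate the product:
25 * 5 = 125
125 * 143 = 17875 ≡ 121
121 * 389 = 47069 ≡ 263
263 * 449 = 118087 ≡ 265
265 * 487 = 129055 ≡ 473
473 * 321 = 151833 ≡ 117
117 * 475 = 55575 ≡ 161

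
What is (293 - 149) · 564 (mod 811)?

293 - 149 = 144
144 · 564 = 81216 ≡ 116 (mod 811)

116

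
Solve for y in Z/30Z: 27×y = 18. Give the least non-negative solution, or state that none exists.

4

gcd(27, 30) = 3, and 3 | 18, so solutions exist.
Divide through by 3: 9×y mod 10 = 6.
9⁻¹ ≡ 9 (mod 10).
y ≡ 9×6 ≡ 4 (mod 10).
The smallest non-negative solution is y = 4.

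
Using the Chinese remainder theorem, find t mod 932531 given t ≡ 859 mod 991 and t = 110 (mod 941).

713388

991⁻¹ mod 941: 991×734 ≡ 1 (mod 941), so 991⁻¹ ≡ 734.
t = 859 + 991×((110 − 859)×734 mod 941) = 859 + 991×719 = 713388.
Check: 713388 mod 991 = 859, 713388 mod 941 = 110. ✓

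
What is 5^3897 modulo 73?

3897 in binary is 111100111001, i.e. 3897 = 2048 + 1024 + 512 + 256 + 32 + 16 + 8 + 1.
5^1 ≡ 5 (mod 73)
5^2 ≡ 5^2 = 25 (mod 73)
5^4 ≡ 25^2 = 625 ≡ 41 (mod 73)
5^8 ≡ 41^2 = 1681 ≡ 2 (mod 73)
5^16 ≡ 2^2 = 4 (mod 73)
5^32 ≡ 4^2 = 16 (mod 73)
5^64 ≡ 16^2 = 256 ≡ 37 (mod 73)
5^128 ≡ 37^2 = 1369 ≡ 55 (mod 73)
5^256 ≡ 55^2 = 3025 ≡ 32 (mod 73)
5^512 ≡ 32^2 = 1024 ≡ 2 (mod 73)
5^1024 ≡ 2^2 = 4 (mod 73)
5^2048 ≡ 4^2 = 16 (mod 73)
5^3897 = 5^2048 · 5^1024 · 5^512 · 5^256 · 5^32 · 5^16 · 5^8 · 5^1 ≡ 16 · 4 · 2 · 32 · 16 · 4 · 2 · 5 (mod 73).
Accumulate the product:
16 · 4 = 64
64 · 2 = 128 ≡ 55
55 · 32 = 1760 ≡ 8
8 · 16 = 128 ≡ 55
55 · 4 = 220 ≡ 1
1 · 2 = 2
2 · 5 = 10

10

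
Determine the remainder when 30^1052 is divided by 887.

580

30^1 ≡ 30 (mod 887)
30^2 ≡ 30^2 = 900 ≡ 13 (mod 887)
30^4 ≡ 13^2 = 169 (mod 887)
30^8 ≡ 169^2 = 28561 ≡ 177 (mod 887)
30^16 ≡ 177^2 = 31329 ≡ 284 (mod 887)
30^32 ≡ 284^2 = 80656 ≡ 826 (mod 887)
30^64 ≡ 826^2 = 682276 ≡ 173 (mod 887)
30^128 ≡ 173^2 = 29929 ≡ 658 (mod 887)
30^256 ≡ 658^2 = 432964 ≡ 108 (mod 887)
30^512 ≡ 108^2 = 11664 ≡ 133 (mod 887)
30^1024 ≡ 133^2 = 17689 ≡ 836 (mod 887)
30^1052 = 30^1024 · 30^16 · 30^8 · 30^4 ≡ 836 · 284 · 177 · 169 (mod 887).
Accumulate the product:
836 · 284 = 237424 ≡ 595
595 · 177 = 105315 ≡ 649
649 · 169 = 109681 ≡ 580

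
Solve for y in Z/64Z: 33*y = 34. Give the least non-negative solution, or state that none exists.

gcd(33, 64) = 1, so a unique solution mod 64 exists.
33⁻¹ ≡ 33 (mod 64).
y ≡ 33*34 ≡ 34 (mod 64).

34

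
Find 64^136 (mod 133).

Compute successive squares:
136 in binary is 10001000, i.e. 136 = 128 + 8.
64^1 ≡ 64 (mod 133)
64^2 ≡ 64^2 = 4096 ≡ 106 (mod 133)
64^4 ≡ 106^2 = 11236 ≡ 64 (mod 133)
64^8 ≡ 64^2 = 4096 ≡ 106 (mod 133)
64^16 ≡ 106^2 = 11236 ≡ 64 (mod 133)
64^32 ≡ 64^2 = 4096 ≡ 106 (mod 133)
64^64 ≡ 106^2 = 11236 ≡ 64 (mod 133)
64^128 ≡ 64^2 = 4096 ≡ 106 (mod 133)
64^136 = 64^128 × 64^8 ≡ 106 × 106 (mod 133).
106 × 106 = 11236 ≡ 64 (mod 133).

64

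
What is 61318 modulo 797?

61318 = 76*797 + 746, so 61318 ≡ 746 (mod 797).

746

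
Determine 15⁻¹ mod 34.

25

Apply the Euclidean algorithm and back-substitute:
34 = 2*15 + 4
15 = 3*4 + 3
4 = 1*3 + 1
3 = 3*1 + 0
gcd(15, 34) = 1, so the inverse exists.
Bézout: 1 = 4*34 − 9*15.
So 15⁻¹ ≡ −9 ≡ 25 (mod 34).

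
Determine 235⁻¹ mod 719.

462

By the extended Euclidean algorithm:
719 = 3*235 + 14
235 = 16*14 + 11
14 = 1*11 + 3
11 = 3*3 + 2
3 = 1*2 + 1
2 = 2*1 + 0
gcd(235, 719) = 1, so the inverse exists.
Bézout: 1 = 84*719 − 257*235.
So 235⁻¹ ≡ −257 ≡ 462 (mod 719).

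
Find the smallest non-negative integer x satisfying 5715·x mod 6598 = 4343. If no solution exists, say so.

gcd(5715, 6598) = 1, so a unique solution mod 6598 exists.
5715⁻¹ ≡ 269 (mod 6598).
x ≡ 269·4343 ≡ 421 (mod 6598).

421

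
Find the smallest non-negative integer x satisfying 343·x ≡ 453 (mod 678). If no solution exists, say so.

gcd(343, 678) = 1, so a unique solution mod 678 exists.
343⁻¹ ≡ 85 (mod 678).
x ≡ 85·453 ≡ 537 (mod 678).

537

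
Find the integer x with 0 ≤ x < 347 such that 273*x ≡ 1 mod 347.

211

Apply the Euclidean algorithm and back-substitute:
347 = 1×273 + 74
273 = 3×74 + 51
74 = 1×51 + 23
51 = 2×23 + 5
23 = 4×5 + 3
5 = 1×3 + 2
3 = 1×2 + 1
2 = 2×1 + 0
gcd(273, 347) = 1, so the inverse exists.
Back-substitute for 1:
1 = 1×3 − 1×2
  = −1×5 + 2×3
  = 2×23 − 9×5
  = −9×51 + 20×23
  = 20×74 − 29×51
  = −29×273 + 107×74
  = 107×347 − 136×273
So 273⁻¹ ≡ −136 ≡ 211 (mod 347).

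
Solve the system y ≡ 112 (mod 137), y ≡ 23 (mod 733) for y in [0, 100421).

99711

137⁻¹ mod 733: 137×626 ≡ 1 (mod 733), so 137⁻¹ ≡ 626.
y = 112 + 137×((23 − 112)×626 mod 733) = 112 + 137×727 = 99711.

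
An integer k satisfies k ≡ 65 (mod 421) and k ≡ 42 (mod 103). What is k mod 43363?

421⁻¹ mod 103: 421·23 ≡ 1 (mod 103), so 421⁻¹ ≡ 23.
k = 65 + 421·((42 − 65)·23 mod 103) = 65 + 421·89 = 37534.
Check: 37534 mod 421 = 65, 37534 mod 103 = 42. ✓

37534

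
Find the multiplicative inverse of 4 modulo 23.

6

Run the extended Euclidean algorithm:
23 = 5·4 + 3
4 = 1·3 + 1
3 = 3·1 + 0
gcd(4, 23) = 1, so the inverse exists.
Bézout: 1 = −1·23 + 6·4.
So 4⁻¹ ≡ 6 (mod 23).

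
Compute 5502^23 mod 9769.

Using repeated squaring:
23 in binary is 10111, i.e. 23 = 16 + 4 + 2 + 1.
5502^1 ≡ 5502 (mod 9769)
5502^2 ≡ 5502^2 = 30272004 ≡ 7642 (mod 9769)
5502^4 ≡ 7642^2 = 58400164 ≡ 1082 (mod 9769)
5502^8 ≡ 1082^2 = 1170724 ≡ 8213 (mod 9769)
5502^16 ≡ 8213^2 = 67453369 ≡ 8193 (mod 9769)
5502^23 = 5502^16 · 5502^4 · 5502^2 · 5502^1 ≡ 8193 · 1082 · 7642 · 5502 (mod 9769).
Accumulate the product:
8193 · 1082 = 8864826 ≡ 4343
4343 · 7642 = 33189206 ≡ 3913
3913 · 5502 = 21529326 ≡ 8219

8219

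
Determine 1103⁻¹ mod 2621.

2621 = 2*1103 + 415
1103 = 2*415 + 273
415 = 1*273 + 142
273 = 1*142 + 131
142 = 1*131 + 11
131 = 11*11 + 10
11 = 1*10 + 1
10 = 10*1 + 0
gcd(1103, 2621) = 1, so the inverse exists.
Back-substitute for 1:
1 = 1*11 − 1*10
  = −1*131 + 12*11
  = 12*142 − 13*131
  = −13*273 + 25*142
  = 25*415 − 38*273
  = −38*1103 + 101*415
  = 101*2621 − 240*1103
So 1103⁻¹ ≡ −240 ≡ 2381 (mod 2621).

2381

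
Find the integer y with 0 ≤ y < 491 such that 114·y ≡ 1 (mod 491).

56

491 = 4*114 + 35
114 = 3*35 + 9
35 = 3*9 + 8
9 = 1*8 + 1
8 = 8*1 + 0
gcd(114, 491) = 1, so the inverse exists.
Bézout: 1 = −13*491 + 56*114.
So 114⁻¹ ≡ 56 (mod 491).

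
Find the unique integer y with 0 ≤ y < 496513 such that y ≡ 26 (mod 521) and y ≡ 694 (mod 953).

521⁻¹ mod 953: 521·514 ≡ 1 (mod 953), so 521⁻¹ ≡ 514.
y = 26 + 521·((694 − 26)·514 mod 953) = 26 + 521·272 = 141738.

141738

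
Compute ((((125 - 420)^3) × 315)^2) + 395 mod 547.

125 - 420 = -295 ≡ 252 (mod 547)
(252)^3 ≡ 523 (mod 547)
523 × 315 = 164745 ≡ 98 (mod 547)
(98)^2 ≡ 305 (mod 547)
305 + 395 = 700 ≡ 153 (mod 547)

153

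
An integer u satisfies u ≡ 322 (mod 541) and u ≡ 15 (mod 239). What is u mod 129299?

38733

541⁻¹ mod 239: 541*129 ≡ 1 (mod 239), so 541⁻¹ ≡ 129.
u = 322 + 541*((15 − 322)*129 mod 239) = 322 + 541*71 = 38733.
Check: 38733 mod 541 = 322, 38733 mod 239 = 15. ✓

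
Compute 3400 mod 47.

3400 = 72*47 + 16, so 3400 ≡ 16 (mod 47).

16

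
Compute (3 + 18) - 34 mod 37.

24

3 + 18 = 21
21 - 34 = -13 ≡ 24 (mod 37)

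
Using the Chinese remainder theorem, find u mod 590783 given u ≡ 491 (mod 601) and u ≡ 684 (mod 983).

63596

601⁻¹ mod 983: 601*790 ≡ 1 (mod 983), so 601⁻¹ ≡ 790.
u = 491 + 601*((684 − 491)*790 mod 983) = 491 + 601*105 = 63596.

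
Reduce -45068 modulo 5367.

3235

-45068 = -9×5367 + 3235, so -45068 ≡ 3235 (mod 5367).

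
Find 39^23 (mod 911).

793

By square-and-multiply:
23 in binary is 10111, i.e. 23 = 16 + 4 + 2 + 1.
39^1 ≡ 39 (mod 911)
39^2 ≡ 39^2 = 1521 ≡ 610 (mod 911)
39^4 ≡ 610^2 = 372100 ≡ 412 (mod 911)
39^8 ≡ 412^2 = 169744 ≡ 298 (mod 911)
39^16 ≡ 298^2 = 88804 ≡ 437 (mod 911)
39^23 = 39^16 * 39^4 * 39^2 * 39^1 ≡ 437 * 412 * 610 * 39 (mod 911).
Accumulate the product:
437 * 412 = 180044 ≡ 577
577 * 610 = 351970 ≡ 324
324 * 39 = 12636 ≡ 793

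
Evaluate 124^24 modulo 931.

505

24 in binary is 11000, i.e. 24 = 16 + 8.
124^1 ≡ 124 (mod 931)
124^2 ≡ 124^2 = 15376 ≡ 480 (mod 931)
124^4 ≡ 480^2 = 230400 ≡ 443 (mod 931)
124^8 ≡ 443^2 = 196249 ≡ 739 (mod 931)
124^16 ≡ 739^2 = 546121 ≡ 555 (mod 931)
124^24 = 124^16 × 124^8 ≡ 555 × 739 (mod 931).
555 × 739 = 410145 ≡ 505 (mod 931).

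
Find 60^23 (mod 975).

525

By square-and-multiply:
23 in binary is 10111, i.e. 23 = 16 + 4 + 2 + 1.
60^1 ≡ 60 (mod 975)
60^2 ≡ 60^2 = 3600 ≡ 675 (mod 975)
60^4 ≡ 675^2 = 455625 ≡ 300 (mod 975)
60^8 ≡ 300^2 = 90000 ≡ 300 (mod 975)
60^16 ≡ 300^2 = 90000 ≡ 300 (mod 975)
60^23 = 60^16 × 60^4 × 60^2 × 60^1 ≡ 300 × 300 × 675 × 60 (mod 975).
Accumulate the product:
300 × 300 = 90000 ≡ 300
300 × 675 = 202500 ≡ 675
675 × 60 = 40500 ≡ 525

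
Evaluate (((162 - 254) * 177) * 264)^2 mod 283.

269

162 - 254 = -92 ≡ 191 (mod 283)
191 * 177 = 33807 ≡ 130 (mod 283)
130 * 264 = 34320 ≡ 77 (mod 283)
(77)^2 ≡ 269 (mod 283)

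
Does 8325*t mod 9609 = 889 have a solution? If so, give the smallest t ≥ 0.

gcd(8325, 9609) = 3, and 3 does not divide 889.
So the congruence has no solution.

no solution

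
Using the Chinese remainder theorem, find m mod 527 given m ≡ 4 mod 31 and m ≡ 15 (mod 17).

31⁻¹ mod 17: 31*11 ≡ 1 (mod 17), so 31⁻¹ ≡ 11.
m = 4 + 31*((15 − 4)*11 mod 17) = 4 + 31*2 = 66.
Check: 66 mod 31 = 4, 66 mod 17 = 15. ✓

66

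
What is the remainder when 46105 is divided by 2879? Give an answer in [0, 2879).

46105 = 16*2879 + 41, so 46105 ≡ 41 (mod 2879).

41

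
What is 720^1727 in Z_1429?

688

Compute successive squares:
1727 in binary is 11010111111, i.e. 1727 = 1024 + 512 + 128 + 32 + 16 + 8 + 4 + 2 + 1.
720^1 ≡ 720 (mod 1429)
720^2 ≡ 720^2 = 518400 ≡ 1102 (mod 1429)
720^4 ≡ 1102^2 = 1214404 ≡ 1183 (mod 1429)
720^8 ≡ 1183^2 = 1399489 ≡ 498 (mod 1429)
720^16 ≡ 498^2 = 248004 ≡ 787 (mod 1429)
720^32 ≡ 787^2 = 619369 ≡ 612 (mod 1429)
720^64 ≡ 612^2 = 374544 ≡ 146 (mod 1429)
720^128 ≡ 146^2 = 21316 ≡ 1310 (mod 1429)
720^256 ≡ 1310^2 = 1716100 ≡ 1300 (mod 1429)
720^512 ≡ 1300^2 = 1690000 ≡ 922 (mod 1429)
720^1024 ≡ 922^2 = 850084 ≡ 1258 (mod 1429)
720^1727 = 720^1024 * 720^512 * 720^128 * 720^32 * 720^16 * 720^8 * 720^4 * 720^2 * 720^1 ≡ 1258 * 922 * 1310 * 612 * 787 * 498 * 1183 * 1102 * 720 (mod 1429).
Accumulate the product:
1258 * 922 = 1159876 ≡ 957
957 * 1310 = 1253670 ≡ 437
437 * 612 = 267444 ≡ 221
221 * 787 = 173927 ≡ 1018
1018 * 498 = 506964 ≡ 1098
1098 * 1183 = 1298934 ≡ 1402
1402 * 1102 = 1545004 ≡ 255
255 * 720 = 183600 ≡ 688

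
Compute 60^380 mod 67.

Compute successive squares:
380 in binary is 101111100, i.e. 380 = 256 + 64 + 32 + 16 + 8 + 4.
60^1 ≡ 60 (mod 67)
60^2 ≡ 60^2 = 3600 ≡ 49 (mod 67)
60^4 ≡ 49^2 = 2401 ≡ 56 (mod 67)
60^8 ≡ 56^2 = 3136 ≡ 54 (mod 67)
60^16 ≡ 54^2 = 2916 ≡ 35 (mod 67)
60^32 ≡ 35^2 = 1225 ≡ 19 (mod 67)
60^64 ≡ 19^2 = 361 ≡ 26 (mod 67)
60^128 ≡ 26^2 = 676 ≡ 6 (mod 67)
60^256 ≡ 6^2 = 36 (mod 67)
60^380 = 60^256 * 60^64 * 60^32 * 60^16 * 60^8 * 60^4 ≡ 36 * 26 * 19 * 35 * 54 * 56 (mod 67).
Accumulate the product:
36 * 26 = 936 ≡ 65
65 * 19 = 1235 ≡ 29
29 * 35 = 1015 ≡ 10
10 * 54 = 540 ≡ 4
4 * 56 = 224 ≡ 23

23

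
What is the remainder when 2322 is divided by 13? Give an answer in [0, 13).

8

2322 = 178·13 + 8, so 2322 ≡ 8 (mod 13).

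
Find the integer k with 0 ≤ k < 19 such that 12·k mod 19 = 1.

8

Run the extended Euclidean algorithm:
19 = 1·12 + 7
12 = 1·7 + 5
7 = 1·5 + 2
5 = 2·2 + 1
2 = 2·1 + 0
gcd(12, 19) = 1, so the inverse exists.
Bézout: 1 = −5·19 + 8·12.
So 12⁻¹ ≡ 8 (mod 19).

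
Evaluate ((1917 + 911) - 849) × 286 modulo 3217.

3019

1917 + 911 = 2828
2828 - 849 = 1979
1979 × 286 = 565994 ≡ 3019 (mod 3217)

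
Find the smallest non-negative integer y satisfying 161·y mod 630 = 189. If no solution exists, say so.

9

gcd(161, 630) = 7, and 7 | 189, so solutions exist.
Divide through by 7: 23·y ≡ 27 mod 90.
23⁻¹ ≡ 47 (mod 90).
y ≡ 47·27 ≡ 9 (mod 90).
The smallest non-negative solution is y = 9.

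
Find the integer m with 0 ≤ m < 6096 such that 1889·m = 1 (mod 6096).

881

6096 = 3×1889 + 429
1889 = 4×429 + 173
429 = 2×173 + 83
173 = 2×83 + 7
83 = 11×7 + 6
7 = 1×6 + 1
6 = 6×1 + 0
gcd(1889, 6096) = 1, so the inverse exists.
Bézout: 1 = −273×6096 + 881×1889.
So 1889⁻¹ ≡ 881 (mod 6096).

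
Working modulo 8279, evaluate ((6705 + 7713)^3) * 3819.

7364

6705 + 7713 = 14418 ≡ 6139 (mod 8279)
(6139)^3 ≡ 5040 (mod 8279)
5040 * 3819 = 19247760 ≡ 7364 (mod 8279)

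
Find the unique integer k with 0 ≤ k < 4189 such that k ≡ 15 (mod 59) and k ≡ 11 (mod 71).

1431

59⁻¹ mod 71: 59·65 ≡ 1 (mod 71), so 59⁻¹ ≡ 65.
k = 15 + 59·((11 − 15)·65 mod 71) = 15 + 59·24 = 1431.
Check: 1431 mod 59 = 15, 1431 mod 71 = 11. ✓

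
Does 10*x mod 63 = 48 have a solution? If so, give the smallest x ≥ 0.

30

gcd(10, 63) = 1, so a unique solution mod 63 exists.
10⁻¹ ≡ 19 (mod 63).
x ≡ 19*48 ≡ 30 (mod 63).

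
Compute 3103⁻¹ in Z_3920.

By the extended Euclidean algorithm:
3920 = 1*3103 + 817
3103 = 3*817 + 652
817 = 1*652 + 165
652 = 3*165 + 157
165 = 1*157 + 8
157 = 19*8 + 5
8 = 1*5 + 3
5 = 1*3 + 2
3 = 1*2 + 1
2 = 2*1 + 0
gcd(3103, 3920) = 1, so the inverse exists.
Back-substitute for 1:
1 = 1*3 − 1*2
  = −1*5 + 2*3
  = 2*8 − 3*5
  = −3*157 + 59*8
  = 59*165 − 62*157
  = −62*652 + 245*165
  = 245*817 − 307*652
  = −307*3103 + 1166*817
  = 1166*3920 − 1473*3103
So 3103⁻¹ ≡ −1473 ≡ 2447 (mod 3920).

2447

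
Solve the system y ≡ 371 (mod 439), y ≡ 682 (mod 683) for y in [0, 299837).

187824

439⁻¹ mod 683: 439×669 ≡ 1 (mod 683), so 439⁻¹ ≡ 669.
y = 371 + 439×((682 − 371)×669 mod 683) = 371 + 439×427 = 187824.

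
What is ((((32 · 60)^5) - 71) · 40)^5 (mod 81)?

32 · 60 = 1920 ≡ 57 (mod 81)
(57)^5 ≡ 0 (mod 81)
0 - 71 = -71 ≡ 10 (mod 81)
10 · 40 = 400 ≡ 76 (mod 81)
(76)^5 ≡ 34 (mod 81)

34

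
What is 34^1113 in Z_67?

By square-and-multiply:
1113 in binary is 10001011001, i.e. 1113 = 1024 + 64 + 16 + 8 + 1.
34^1 ≡ 34 (mod 67)
34^2 ≡ 34^2 = 1156 ≡ 17 (mod 67)
34^4 ≡ 17^2 = 289 ≡ 21 (mod 67)
34^8 ≡ 21^2 = 441 ≡ 39 (mod 67)
34^16 ≡ 39^2 = 1521 ≡ 47 (mod 67)
34^32 ≡ 47^2 = 2209 ≡ 65 (mod 67)
34^64 ≡ 65^2 = 4225 ≡ 4 (mod 67)
34^128 ≡ 4^2 = 16 (mod 67)
34^256 ≡ 16^2 = 256 ≡ 55 (mod 67)
34^512 ≡ 55^2 = 3025 ≡ 10 (mod 67)
34^1024 ≡ 10^2 = 100 ≡ 33 (mod 67)
34^1113 = 34^1024 × 34^64 × 34^16 × 34^8 × 34^1 ≡ 33 × 4 × 47 × 39 × 34 (mod 67).
Accumulate the product:
33 × 4 = 132 ≡ 65
65 × 47 = 3055 ≡ 40
40 × 39 = 1560 ≡ 19
19 × 34 = 646 ≡ 43

43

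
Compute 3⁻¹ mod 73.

49

Run the extended Euclidean algorithm:
73 = 24·3 + 1
3 = 3·1 + 0
gcd(3, 73) = 1, so the inverse exists.
Bézout: 1 = 1·73 − 24·3.
So 3⁻¹ ≡ −24 ≡ 49 (mod 73).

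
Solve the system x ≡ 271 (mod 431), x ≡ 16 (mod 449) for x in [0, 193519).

431⁻¹ mod 449: 431×424 ≡ 1 (mod 449), so 431⁻¹ ≡ 424.
x = 271 + 431×((16 − 271)×424 mod 449) = 271 + 431×89 = 38630.

38630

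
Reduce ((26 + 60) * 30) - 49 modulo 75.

56

26 + 60 = 86 ≡ 11 (mod 75)
11 * 30 = 330 ≡ 30 (mod 75)
30 - 49 = -19 ≡ 56 (mod 75)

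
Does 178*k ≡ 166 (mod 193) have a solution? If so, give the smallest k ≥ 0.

79

gcd(178, 193) = 1, so a unique solution mod 193 exists.
178⁻¹ ≡ 90 (mod 193).
k ≡ 90*166 ≡ 79 (mod 193).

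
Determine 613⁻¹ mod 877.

681

Apply the Euclidean algorithm and back-substitute:
877 = 1·613 + 264
613 = 2·264 + 85
264 = 3·85 + 9
85 = 9·9 + 4
9 = 2·4 + 1
4 = 4·1 + 0
gcd(613, 877) = 1, so the inverse exists.
Bézout: 1 = 137·877 − 196·613.
So 613⁻¹ ≡ −196 ≡ 681 (mod 877).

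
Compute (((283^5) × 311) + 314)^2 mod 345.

259

(283)^5 ≡ 178 (mod 345)
178 × 311 = 55358 ≡ 158 (mod 345)
158 + 314 = 472 ≡ 127 (mod 345)
(127)^2 ≡ 259 (mod 345)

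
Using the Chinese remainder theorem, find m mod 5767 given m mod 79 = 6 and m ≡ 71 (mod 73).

1823

79⁻¹ mod 73: 79·61 ≡ 1 (mod 73), so 79⁻¹ ≡ 61.
m = 6 + 79·((71 − 6)·61 mod 73) = 6 + 79·23 = 1823.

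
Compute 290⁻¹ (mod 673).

Apply the Euclidean algorithm and back-substitute:
673 = 2×290 + 93
290 = 3×93 + 11
93 = 8×11 + 5
11 = 2×5 + 1
5 = 5×1 + 0
gcd(290, 673) = 1, so the inverse exists.
Back-substitute for 1:
1 = 1×11 − 2×5
  = −2×93 + 17×11
  = 17×290 − 53×93
  = −53×673 + 123×290
So 290⁻¹ ≡ 123 (mod 673).

123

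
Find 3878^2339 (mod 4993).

3101

2339 in binary is 100100100011, i.e. 2339 = 2048 + 256 + 32 + 2 + 1.
3878^1 ≡ 3878 (mod 4993)
3878^2 ≡ 3878^2 = 15038884 ≡ 4961 (mod 4993)
3878^4 ≡ 4961^2 = 24611521 ≡ 1024 (mod 4993)
3878^8 ≡ 1024^2 = 1048576 ≡ 46 (mod 4993)
3878^16 ≡ 46^2 = 2116 (mod 4993)
3878^32 ≡ 2116^2 = 4477456 ≡ 3728 (mod 4993)
3878^64 ≡ 3728^2 = 13897984 ≡ 2465 (mod 4993)
3878^128 ≡ 2465^2 = 6076225 ≡ 4737 (mod 4993)
3878^256 ≡ 4737^2 = 22439169 ≡ 627 (mod 4993)
3878^512 ≡ 627^2 = 393129 ≡ 3675 (mod 4993)
3878^1024 ≡ 3675^2 = 13505625 ≡ 4553 (mod 4993)
3878^2048 ≡ 4553^2 = 20729809 ≡ 3866 (mod 4993)
3878^2339 = 3878^2048 * 3878^256 * 3878^32 * 3878^2 * 3878^1 ≡ 3866 * 627 * 3728 * 4961 * 3878 (mod 4993).
Accumulate the product:
3866 * 627 = 2423982 ≡ 2377
2377 * 3728 = 8861456 ≡ 3874
3874 * 4961 = 19218914 ≡ 857
857 * 3878 = 3323446 ≡ 3101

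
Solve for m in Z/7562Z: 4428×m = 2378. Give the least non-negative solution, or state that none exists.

gcd(4428, 7562) = 2, and 2 | 2378, so solutions exist.
Divide through by 2: 2214×m ≡ 1189 mod 3781.
2214⁻¹ ≡ 2396 (mod 3781).
m ≡ 2396×1189 ≡ 1751 (mod 3781).
The smallest non-negative solution is m = 1751.

1751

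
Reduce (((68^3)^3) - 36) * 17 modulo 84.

(68)^3 ≡ 20 (mod 84)
(20)^3 ≡ 20 (mod 84)
20 - 36 = -16 ≡ 68 (mod 84)
68 * 17 = 1156 ≡ 64 (mod 84)

64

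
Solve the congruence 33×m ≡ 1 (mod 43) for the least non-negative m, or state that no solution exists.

gcd(33, 43) = 1, so a unique solution mod 43 exists.
33⁻¹ ≡ 30 (mod 43).
m ≡ 30×1 ≡ 30 (mod 43).

30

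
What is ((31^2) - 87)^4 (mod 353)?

256

(31)^2 ≡ 255 (mod 353)
255 - 87 = 168
(168)^4 ≡ 256 (mod 353)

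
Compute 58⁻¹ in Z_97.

92

97 = 1·58 + 39
58 = 1·39 + 19
39 = 2·19 + 1
19 = 19·1 + 0
gcd(58, 97) = 1, so the inverse exists.
Back-substitute for 1:
1 = 1·39 − 2·19
  = −2·58 + 3·39
  = 3·97 − 5·58
So 58⁻¹ ≡ −5 ≡ 92 (mod 97).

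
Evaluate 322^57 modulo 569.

By square-and-multiply:
322^1 ≡ 322 (mod 569)
322^2 ≡ 322^2 = 103684 ≡ 126 (mod 569)
322^4 ≡ 126^2 = 15876 ≡ 513 (mod 569)
322^8 ≡ 513^2 = 263169 ≡ 291 (mod 569)
322^16 ≡ 291^2 = 84681 ≡ 469 (mod 569)
322^32 ≡ 469^2 = 219961 ≡ 327 (mod 569)
322^57 = 322^32 · 322^16 · 322^8 · 322^1 ≡ 327 · 469 · 291 · 322 (mod 569).
Accumulate the product:
327 · 469 = 153363 ≡ 302
302 · 291 = 87882 ≡ 256
256 · 322 = 82432 ≡ 496

496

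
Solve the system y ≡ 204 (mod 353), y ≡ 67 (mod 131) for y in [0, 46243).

16442

353⁻¹ mod 131: 353·36 ≡ 1 (mod 131), so 353⁻¹ ≡ 36.
y = 204 + 353·((67 − 204)·36 mod 131) = 204 + 353·46 = 16442.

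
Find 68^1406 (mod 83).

1406 in binary is 10101111110, i.e. 1406 = 1024 + 256 + 64 + 32 + 16 + 8 + 4 + 2.
68^1 ≡ 68 (mod 83)
68^2 ≡ 68^2 = 4624 ≡ 59 (mod 83)
68^4 ≡ 59^2 = 3481 ≡ 78 (mod 83)
68^8 ≡ 78^2 = 6084 ≡ 25 (mod 83)
68^16 ≡ 25^2 = 625 ≡ 44 (mod 83)
68^32 ≡ 44^2 = 1936 ≡ 27 (mod 83)
68^64 ≡ 27^2 = 729 ≡ 65 (mod 83)
68^128 ≡ 65^2 = 4225 ≡ 75 (mod 83)
68^256 ≡ 75^2 = 5625 ≡ 64 (mod 83)
68^512 ≡ 64^2 = 4096 ≡ 29 (mod 83)
68^1024 ≡ 29^2 = 841 ≡ 11 (mod 83)
68^1406 = 68^1024 × 68^256 × 68^64 × 68^32 × 68^16 × 68^8 × 68^4 × 68^2 ≡ 11 × 64 × 65 × 27 × 44 × 25 × 78 × 59 (mod 83).
Accumulate the product:
11 × 64 = 704 ≡ 40
40 × 65 = 2600 ≡ 27
27 × 27 = 729 ≡ 65
65 × 44 = 2860 ≡ 38
38 × 25 = 950 ≡ 37
37 × 78 = 2886 ≡ 64
64 × 59 = 3776 ≡ 41

41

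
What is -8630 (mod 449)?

350

-8630 = -20*449 + 350, so -8630 ≡ 350 (mod 449).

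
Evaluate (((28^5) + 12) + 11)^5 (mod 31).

5

(28)^5 ≡ 5 (mod 31)
5 + 12 = 17
17 + 11 = 28
(28)^5 ≡ 5 (mod 31)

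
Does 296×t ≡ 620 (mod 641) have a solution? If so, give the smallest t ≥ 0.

184

gcd(296, 641) = 1, so a unique solution mod 641 exists.
296⁻¹ ≡ 327 (mod 641).
t ≡ 327×620 ≡ 184 (mod 641).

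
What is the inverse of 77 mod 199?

Apply the Euclidean algorithm and back-substitute:
199 = 2*77 + 45
77 = 1*45 + 32
45 = 1*32 + 13
32 = 2*13 + 6
13 = 2*6 + 1
6 = 6*1 + 0
gcd(77, 199) = 1, so the inverse exists.
Bézout: 1 = 12*199 − 31*77.
So 77⁻¹ ≡ −31 ≡ 168 (mod 199).

168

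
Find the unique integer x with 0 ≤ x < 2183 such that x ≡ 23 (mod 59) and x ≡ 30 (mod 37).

59⁻¹ mod 37: 59·32 ≡ 1 (mod 37), so 59⁻¹ ≡ 32.
x = 23 + 59·((30 − 23)·32 mod 37) = 23 + 59·2 = 141.

141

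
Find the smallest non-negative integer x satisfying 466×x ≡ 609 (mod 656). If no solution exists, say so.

gcd(466, 656) = 2, and 2 does not divide 609.
So the congruence has no solution.

no solution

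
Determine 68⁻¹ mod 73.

29

Run the extended Euclidean algorithm:
73 = 1·68 + 5
68 = 13·5 + 3
5 = 1·3 + 2
3 = 1·2 + 1
2 = 2·1 + 0
gcd(68, 73) = 1, so the inverse exists.
Bézout: 1 = −27·73 + 29·68.
So 68⁻¹ ≡ 29 (mod 73).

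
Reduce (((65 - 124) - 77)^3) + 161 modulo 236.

65 - 124 = -59 ≡ 177 (mod 236)
177 - 77 = 100
(100)^3 ≡ 68 (mod 236)
68 + 161 = 229

229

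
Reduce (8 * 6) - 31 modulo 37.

8 * 6 = 48 ≡ 11 (mod 37)
11 - 31 = -20 ≡ 17 (mod 37)

17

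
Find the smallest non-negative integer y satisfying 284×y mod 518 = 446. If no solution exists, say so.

gcd(284, 518) = 2, and 2 | 446, so solutions exist.
Divide through by 2: 142×y mod 259 = 223.
142⁻¹ ≡ 228 (mod 259).
y ≡ 228×223 ≡ 80 (mod 259).
The smallest non-negative solution is y = 80.

80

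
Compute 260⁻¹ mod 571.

459

Apply the Euclidean algorithm and back-substitute:
571 = 2·260 + 51
260 = 5·51 + 5
51 = 10·5 + 1
5 = 5·1 + 0
gcd(260, 571) = 1, so the inverse exists.
Back-substitute for 1:
1 = 1·51 − 10·5
  = −10·260 + 51·51
  = 51·571 − 112·260
So 260⁻¹ ≡ −112 ≡ 459 (mod 571).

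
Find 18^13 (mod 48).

Compute successive squares:
13 in binary is 1101, i.e. 13 = 8 + 4 + 1.
18^1 ≡ 18 (mod 48)
18^2 ≡ 18^2 = 324 ≡ 36 (mod 48)
18^4 ≡ 36^2 = 1296 ≡ 0 (mod 48)
18^8 ≡ 0^2 = 0 (mod 48)
18^13 = 18^8 * 18^4 * 18^1 ≡ 0 * 0 * 18 (mod 48).
Accumulate the product:
0 * 0 = 0
0 * 18 = 0

0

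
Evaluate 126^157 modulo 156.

48

By square-and-multiply:
157 in binary is 10011101, i.e. 157 = 128 + 16 + 8 + 4 + 1.
126^1 ≡ 126 (mod 156)
126^2 ≡ 126^2 = 15876 ≡ 120 (mod 156)
126^4 ≡ 120^2 = 14400 ≡ 48 (mod 156)
126^8 ≡ 48^2 = 2304 ≡ 120 (mod 156)
126^16 ≡ 120^2 = 14400 ≡ 48 (mod 156)
126^32 ≡ 48^2 = 2304 ≡ 120 (mod 156)
126^64 ≡ 120^2 = 14400 ≡ 48 (mod 156)
126^128 ≡ 48^2 = 2304 ≡ 120 (mod 156)
126^157 = 126^128 × 126^16 × 126^8 × 126^4 × 126^1 ≡ 120 × 48 × 120 × 48 × 126 (mod 156).
Accumulate the product:
120 × 48 = 5760 ≡ 144
144 × 120 = 17280 ≡ 120
120 × 48 = 5760 ≡ 144
144 × 126 = 18144 ≡ 48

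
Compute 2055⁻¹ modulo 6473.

By the extended Euclidean algorithm:
6473 = 3×2055 + 308
2055 = 6×308 + 207
308 = 1×207 + 101
207 = 2×101 + 5
101 = 20×5 + 1
5 = 5×1 + 0
gcd(2055, 6473) = 1, so the inverse exists.
Back-substitute for 1:
1 = 1×101 − 20×5
  = −20×207 + 41×101
  = 41×308 − 61×207
  = −61×2055 + 407×308
  = 407×6473 − 1282×2055
So 2055⁻¹ ≡ −1282 ≡ 5191 (mod 6473).

5191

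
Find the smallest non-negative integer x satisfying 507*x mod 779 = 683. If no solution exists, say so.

92

gcd(507, 779) = 1, so a unique solution mod 779 exists.
507⁻¹ ≡ 421 (mod 779).
x ≡ 421*683 ≡ 92 (mod 779).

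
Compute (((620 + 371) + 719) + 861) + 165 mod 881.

620 + 371 = 991 ≡ 110 (mod 881)
110 + 719 = 829
829 + 861 = 1690 ≡ 809 (mod 881)
809 + 165 = 974 ≡ 93 (mod 881)

93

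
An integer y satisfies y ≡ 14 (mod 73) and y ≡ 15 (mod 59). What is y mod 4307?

2788

73⁻¹ mod 59: 73×38 ≡ 1 (mod 59), so 73⁻¹ ≡ 38.
y = 14 + 73×((15 − 14)×38 mod 59) = 14 + 73×38 = 2788.
Check: 2788 mod 73 = 14, 2788 mod 59 = 15. ✓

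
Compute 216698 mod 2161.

598

216698 = 100*2161 + 598, so 216698 ≡ 598 (mod 2161).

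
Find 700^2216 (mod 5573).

Using repeated squaring:
2216 in binary is 100010101000, i.e. 2216 = 2048 + 128 + 32 + 8.
700^1 ≡ 700 (mod 5573)
700^2 ≡ 700^2 = 490000 ≡ 5149 (mod 5573)
700^4 ≡ 5149^2 = 26512201 ≡ 1440 (mod 5573)
700^8 ≡ 1440^2 = 2073600 ≡ 444 (mod 5573)
700^16 ≡ 444^2 = 197136 ≡ 2081 (mod 5573)
700^32 ≡ 2081^2 = 4330561 ≡ 340 (mod 5573)
700^64 ≡ 340^2 = 115600 ≡ 4140 (mod 5573)
700^128 ≡ 4140^2 = 17139600 ≡ 2625 (mod 5573)
700^256 ≡ 2625^2 = 6890625 ≡ 2397 (mod 5573)
700^512 ≡ 2397^2 = 5745609 ≡ 5419 (mod 5573)
700^1024 ≡ 5419^2 = 29365561 ≡ 1424 (mod 5573)
700^2048 ≡ 1424^2 = 2027776 ≡ 4777 (mod 5573)
700^2216 = 700^2048 × 700^128 × 700^32 × 700^8 ≡ 4777 × 2625 × 340 × 444 (mod 5573).
Accumulate the product:
4777 × 2625 = 12539625 ≡ 375
375 × 340 = 127500 ≡ 4894
4894 × 444 = 2172936 ≡ 5039

5039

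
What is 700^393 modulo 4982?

700^1 ≡ 700 (mod 4982)
700^2 ≡ 700^2 = 490000 ≡ 1764 (mod 4982)
700^4 ≡ 1764^2 = 3111696 ≡ 2928 (mod 4982)
700^8 ≡ 2928^2 = 8573184 ≡ 4144 (mod 4982)
700^16 ≡ 4144^2 = 17172736 ≡ 4764 (mod 4982)
700^32 ≡ 4764^2 = 22695696 ≡ 2686 (mod 4982)
700^64 ≡ 2686^2 = 7214596 ≡ 660 (mod 4982)
700^128 ≡ 660^2 = 435600 ≡ 2166 (mod 4982)
700^256 ≡ 2166^2 = 4691556 ≡ 3494 (mod 4982)
700^393 = 700^256 · 700^128 · 700^8 · 700^1 ≡ 3494 · 2166 · 4144 · 700 (mod 4982).
Accumulate the product:
3494 · 2166 = 7568004 ≡ 346
346 · 4144 = 1433824 ≡ 3990
3990 · 700 = 2793000 ≡ 3080

3080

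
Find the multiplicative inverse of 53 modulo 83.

47

Run the extended Euclidean algorithm:
83 = 1×53 + 30
53 = 1×30 + 23
30 = 1×23 + 7
23 = 3×7 + 2
7 = 3×2 + 1
2 = 2×1 + 0
gcd(53, 83) = 1, so the inverse exists.
Bézout: 1 = 23×83 − 36×53.
So 53⁻¹ ≡ −36 ≡ 47 (mod 83).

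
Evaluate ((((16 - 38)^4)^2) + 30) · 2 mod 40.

16 - 38 = -22 ≡ 18 (mod 40)
(18)^4 ≡ 16 (mod 40)
(16)^2 ≡ 16 (mod 40)
16 + 30 = 46 ≡ 6 (mod 40)
6 · 2 = 12

12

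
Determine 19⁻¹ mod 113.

Apply the Euclidean algorithm and back-substitute:
113 = 5×19 + 18
19 = 1×18 + 1
18 = 18×1 + 0
gcd(19, 113) = 1, so the inverse exists.
Back-substitute for 1:
1 = 1×19 − 1×18
  = −1×113 + 6×19
So 19⁻¹ ≡ 6 (mod 113).

6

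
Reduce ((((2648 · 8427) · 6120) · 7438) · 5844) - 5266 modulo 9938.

2648 · 8427 = 22314696 ≡ 3886 (mod 9938)
3886 · 6120 = 23782320 ≡ 686 (mod 9938)
686 · 7438 = 5102468 ≡ 4274 (mod 9938)
4274 · 5844 = 24977256 ≡ 3062 (mod 9938)
3062 - 5266 = -2204 ≡ 7734 (mod 9938)

7734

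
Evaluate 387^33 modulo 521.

518

By square-and-multiply:
387^1 ≡ 387 (mod 521)
387^2 ≡ 387^2 = 149769 ≡ 242 (mod 521)
387^4 ≡ 242^2 = 58564 ≡ 212 (mod 521)
387^8 ≡ 212^2 = 44944 ≡ 138 (mod 521)
387^16 ≡ 138^2 = 19044 ≡ 288 (mod 521)
387^32 ≡ 288^2 = 82944 ≡ 105 (mod 521)
387^33 = 387^32 × 387^1 ≡ 105 × 387 (mod 521).
105 × 387 = 40635 ≡ 518 (mod 521).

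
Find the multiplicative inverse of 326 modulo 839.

Apply the Euclidean algorithm and back-substitute:
839 = 2·326 + 187
326 = 1·187 + 139
187 = 1·139 + 48
139 = 2·48 + 43
48 = 1·43 + 5
43 = 8·5 + 3
5 = 1·3 + 2
3 = 1·2 + 1
2 = 2·1 + 0
gcd(326, 839) = 1, so the inverse exists.
Back-substitute for 1:
1 = 1·3 − 1·2
  = −1·5 + 2·3
  = 2·43 − 17·5
  = −17·48 + 19·43
  = 19·139 − 55·48
  = −55·187 + 74·139
  = 74·326 − 129·187
  = −129·839 + 332·326
So 326⁻¹ ≡ 332 (mod 839).

332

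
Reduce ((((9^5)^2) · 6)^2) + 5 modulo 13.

9

(9)^5 ≡ 3 (mod 13)
(3)^2 ≡ 9 (mod 13)
9 · 6 = 54 ≡ 2 (mod 13)
(2)^2 ≡ 4 (mod 13)
4 + 5 = 9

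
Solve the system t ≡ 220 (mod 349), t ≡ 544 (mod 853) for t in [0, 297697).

349⁻¹ mod 853: 349×22 ≡ 1 (mod 853), so 349⁻¹ ≡ 22.
t = 220 + 349×((544 − 220)×22 mod 853) = 220 + 349×304 = 106316.
Check: 106316 mod 349 = 220, 106316 mod 853 = 544. ✓

106316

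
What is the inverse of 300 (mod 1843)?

1800

Run the extended Euclidean algorithm:
1843 = 6·300 + 43
300 = 6·43 + 42
43 = 1·42 + 1
42 = 42·1 + 0
gcd(300, 1843) = 1, so the inverse exists.
Bézout: 1 = 7·1843 − 43·300.
So 300⁻¹ ≡ −43 ≡ 1800 (mod 1843).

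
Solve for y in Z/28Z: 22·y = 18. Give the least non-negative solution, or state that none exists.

11

gcd(22, 28) = 2, and 2 | 18, so solutions exist.
Divide through by 2: 11·y = 9 (mod 14).
11⁻¹ ≡ 9 (mod 14).
y ≡ 9·9 ≡ 11 (mod 14).
The smallest non-negative solution is y = 11.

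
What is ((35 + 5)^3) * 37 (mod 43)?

33

35 + 5 = 40
(40)^3 ≡ 16 (mod 43)
16 * 37 = 592 ≡ 33 (mod 43)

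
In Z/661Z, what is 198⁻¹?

217

Apply the Euclidean algorithm and back-substitute:
661 = 3×198 + 67
198 = 2×67 + 64
67 = 1×64 + 3
64 = 21×3 + 1
3 = 3×1 + 0
gcd(198, 661) = 1, so the inverse exists.
Bézout: 1 = −65×661 + 217×198.
So 198⁻¹ ≡ 217 (mod 661).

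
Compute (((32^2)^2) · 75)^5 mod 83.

(32)^2 ≡ 28 (mod 83)
(28)^2 ≡ 37 (mod 83)
37 · 75 = 2775 ≡ 36 (mod 83)
(36)^5 ≡ 12 (mod 83)

12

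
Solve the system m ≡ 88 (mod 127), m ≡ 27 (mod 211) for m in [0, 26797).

127⁻¹ mod 211: 127×108 ≡ 1 (mod 211), so 127⁻¹ ≡ 108.
m = 88 + 127×((27 − 88)×108 mod 211) = 88 + 127×164 = 20916.
Check: 20916 mod 127 = 88, 20916 mod 211 = 27. ✓

20916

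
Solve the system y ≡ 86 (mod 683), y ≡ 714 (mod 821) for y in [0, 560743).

683⁻¹ mod 821: 683*351 ≡ 1 (mod 821), so 683⁻¹ ≡ 351.
y = 86 + 683*((714 − 86)*351 mod 821) = 86 + 683*400 = 273286.

273286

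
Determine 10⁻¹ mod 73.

Run the extended Euclidean algorithm:
73 = 7*10 + 3
10 = 3*3 + 1
3 = 3*1 + 0
gcd(10, 73) = 1, so the inverse exists.
Back-substitute for 1:
1 = 1*10 − 3*3
  = −3*73 + 22*10
So 10⁻¹ ≡ 22 (mod 73).

22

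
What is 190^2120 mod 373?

148

By square-and-multiply:
2120 in binary is 100001001000, i.e. 2120 = 2048 + 64 + 8.
190^1 ≡ 190 (mod 373)
190^2 ≡ 190^2 = 36100 ≡ 292 (mod 373)
190^4 ≡ 292^2 = 85264 ≡ 220 (mod 373)
190^8 ≡ 220^2 = 48400 ≡ 283 (mod 373)
190^16 ≡ 283^2 = 80089 ≡ 267 (mod 373)
190^32 ≡ 267^2 = 71289 ≡ 46 (mod 373)
190^64 ≡ 46^2 = 2116 ≡ 251 (mod 373)
190^128 ≡ 251^2 = 63001 ≡ 337 (mod 373)
190^256 ≡ 337^2 = 113569 ≡ 177 (mod 373)
190^512 ≡ 177^2 = 31329 ≡ 370 (mod 373)
190^1024 ≡ 370^2 = 136900 ≡ 9 (mod 373)
190^2048 ≡ 9^2 = 81 (mod 373)
190^2120 = 190^2048 * 190^64 * 190^8 ≡ 81 * 251 * 283 (mod 373).
Accumulate the product:
81 * 251 = 20331 ≡ 189
189 * 283 = 53487 ≡ 148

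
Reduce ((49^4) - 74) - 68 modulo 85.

(49)^4 ≡ 16 (mod 85)
16 - 74 = -58 ≡ 27 (mod 85)
27 - 68 = -41 ≡ 44 (mod 85)

44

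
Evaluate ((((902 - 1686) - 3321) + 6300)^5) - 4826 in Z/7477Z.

868

902 - 1686 = -784 ≡ 6693 (mod 7477)
6693 - 3321 = 3372
3372 + 6300 = 9672 ≡ 2195 (mod 7477)
(2195)^5 ≡ 5694 (mod 7477)
5694 - 4826 = 868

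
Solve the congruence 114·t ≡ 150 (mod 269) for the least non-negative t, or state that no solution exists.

gcd(114, 269) = 1, so a unique solution mod 269 exists.
114⁻¹ ≡ 59 (mod 269).
t ≡ 59·150 ≡ 242 (mod 269).

242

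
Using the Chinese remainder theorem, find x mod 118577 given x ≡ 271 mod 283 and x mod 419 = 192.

58852

283⁻¹ mod 419: 283·305 ≡ 1 (mod 419), so 283⁻¹ ≡ 305.
x = 271 + 283·((192 − 271)·305 mod 419) = 271 + 283·207 = 58852.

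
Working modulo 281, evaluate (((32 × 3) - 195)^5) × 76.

49

32 × 3 = 96
96 - 195 = -99 ≡ 182 (mod 281)
(182)^5 ≡ 204 (mod 281)
204 × 76 = 15504 ≡ 49 (mod 281)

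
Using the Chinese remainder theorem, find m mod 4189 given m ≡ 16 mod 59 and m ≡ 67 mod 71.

59⁻¹ mod 71: 59*65 ≡ 1 (mod 71), so 59⁻¹ ≡ 65.
m = 16 + 59*((67 − 16)*65 mod 71) = 16 + 59*49 = 2907.
Check: 2907 mod 59 = 16, 2907 mod 71 = 67. ✓

2907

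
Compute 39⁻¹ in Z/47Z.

41

Apply the Euclidean algorithm and back-substitute:
47 = 1*39 + 8
39 = 4*8 + 7
8 = 1*7 + 1
7 = 7*1 + 0
gcd(39, 47) = 1, so the inverse exists.
Bézout: 1 = 5*47 − 6*39.
So 39⁻¹ ≡ −6 ≡ 41 (mod 47).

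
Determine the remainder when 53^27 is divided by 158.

71

53^1 ≡ 53 (mod 158)
53^2 ≡ 53^2 = 2809 ≡ 123 (mod 158)
53^4 ≡ 123^2 = 15129 ≡ 119 (mod 158)
53^8 ≡ 119^2 = 14161 ≡ 99 (mod 158)
53^16 ≡ 99^2 = 9801 ≡ 5 (mod 158)
53^27 = 53^16 × 53^8 × 53^2 × 53^1 ≡ 5 × 99 × 123 × 53 (mod 158).
Accumulate the product:
5 × 99 = 495 ≡ 21
21 × 123 = 2583 ≡ 55
55 × 53 = 2915 ≡ 71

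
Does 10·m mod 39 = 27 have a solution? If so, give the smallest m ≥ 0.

30

gcd(10, 39) = 1, so a unique solution mod 39 exists.
10⁻¹ ≡ 4 (mod 39).
m ≡ 4·27 ≡ 30 (mod 39).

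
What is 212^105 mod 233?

75

Using repeated squaring:
105 in binary is 1101001, i.e. 105 = 64 + 32 + 8 + 1.
212^1 ≡ 212 (mod 233)
212^2 ≡ 212^2 = 44944 ≡ 208 (mod 233)
212^4 ≡ 208^2 = 43264 ≡ 159 (mod 233)
212^8 ≡ 159^2 = 25281 ≡ 117 (mod 233)
212^16 ≡ 117^2 = 13689 ≡ 175 (mod 233)
212^32 ≡ 175^2 = 30625 ≡ 102 (mod 233)
212^64 ≡ 102^2 = 10404 ≡ 152 (mod 233)
212^105 = 212^64 · 212^32 · 212^8 · 212^1 ≡ 152 · 102 · 117 · 212 (mod 233).
Accumulate the product:
152 · 102 = 15504 ≡ 126
126 · 117 = 14742 ≡ 63
63 · 212 = 13356 ≡ 75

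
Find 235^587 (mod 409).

269

Compute successive squares:
235^1 ≡ 235 (mod 409)
235^2 ≡ 235^2 = 55225 ≡ 10 (mod 409)
235^4 ≡ 10^2 = 100 (mod 409)
235^8 ≡ 100^2 = 10000 ≡ 184 (mod 409)
235^16 ≡ 184^2 = 33856 ≡ 318 (mod 409)
235^32 ≡ 318^2 = 101124 ≡ 101 (mod 409)
235^64 ≡ 101^2 = 10201 ≡ 385 (mod 409)
235^128 ≡ 385^2 = 148225 ≡ 167 (mod 409)
235^256 ≡ 167^2 = 27889 ≡ 77 (mod 409)
235^512 ≡ 77^2 = 5929 ≡ 203 (mod 409)
235^587 = 235^512 × 235^64 × 235^8 × 235^2 × 235^1 ≡ 203 × 385 × 184 × 10 × 235 (mod 409).
Accumulate the product:
203 × 385 = 78155 ≡ 36
36 × 184 = 6624 ≡ 80
80 × 10 = 800 ≡ 391
391 × 235 = 91885 ≡ 269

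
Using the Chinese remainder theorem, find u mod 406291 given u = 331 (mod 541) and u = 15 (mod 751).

318439

541⁻¹ mod 751: 541×540 ≡ 1 (mod 751), so 541⁻¹ ≡ 540.
u = 331 + 541×((15 − 331)×540 mod 751) = 331 + 541×588 = 318439.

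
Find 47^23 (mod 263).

Compute successive squares:
23 in binary is 10111, i.e. 23 = 16 + 4 + 2 + 1.
47^1 ≡ 47 (mod 263)
47^2 ≡ 47^2 = 2209 ≡ 105 (mod 263)
47^4 ≡ 105^2 = 11025 ≡ 242 (mod 263)
47^8 ≡ 242^2 = 58564 ≡ 178 (mod 263)
47^16 ≡ 178^2 = 31684 ≡ 124 (mod 263)
47^23 = 47^16 * 47^4 * 47^2 * 47^1 ≡ 124 * 242 * 105 * 47 (mod 263).
Accumulate the product:
124 * 242 = 30008 ≡ 26
26 * 105 = 2730 ≡ 100
100 * 47 = 4700 ≡ 229

229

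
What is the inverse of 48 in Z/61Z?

61 = 1×48 + 13
48 = 3×13 + 9
13 = 1×9 + 4
9 = 2×4 + 1
4 = 4×1 + 0
gcd(48, 61) = 1, so the inverse exists.
Back-substitute for 1:
1 = 1×9 − 2×4
  = −2×13 + 3×9
  = 3×48 − 11×13
  = −11×61 + 14×48
So 48⁻¹ ≡ 14 (mod 61).

14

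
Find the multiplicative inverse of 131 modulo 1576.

Apply the Euclidean algorithm and back-substitute:
1576 = 12×131 + 4
131 = 32×4 + 3
4 = 1×3 + 1
3 = 3×1 + 0
gcd(131, 1576) = 1, so the inverse exists.
Back-substitute for 1:
1 = 1×4 − 1×3
  = −1×131 + 33×4
  = 33×1576 − 397×131
So 131⁻¹ ≡ −397 ≡ 1179 (mod 1576).

1179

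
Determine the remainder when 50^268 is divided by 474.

400

Compute successive squares:
268 in binary is 100001100, i.e. 268 = 256 + 8 + 4.
50^1 ≡ 50 (mod 474)
50^2 ≡ 50^2 = 2500 ≡ 130 (mod 474)
50^4 ≡ 130^2 = 16900 ≡ 310 (mod 474)
50^8 ≡ 310^2 = 96100 ≡ 352 (mod 474)
50^16 ≡ 352^2 = 123904 ≡ 190 (mod 474)
50^32 ≡ 190^2 = 36100 ≡ 76 (mod 474)
50^64 ≡ 76^2 = 5776 ≡ 88 (mod 474)
50^128 ≡ 88^2 = 7744 ≡ 160 (mod 474)
50^256 ≡ 160^2 = 25600 ≡ 4 (mod 474)
50^268 = 50^256 * 50^8 * 50^4 ≡ 4 * 352 * 310 (mod 474).
Accumulate the product:
4 * 352 = 1408 ≡ 460
460 * 310 = 142600 ≡ 400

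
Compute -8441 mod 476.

127

-8441 = -18×476 + 127, so -8441 ≡ 127 (mod 476).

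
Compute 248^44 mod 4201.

Compute successive squares:
44 in binary is 101100, i.e. 44 = 32 + 8 + 4.
248^1 ≡ 248 (mod 4201)
248^2 ≡ 248^2 = 61504 ≡ 2690 (mod 4201)
248^4 ≡ 2690^2 = 7236100 ≡ 1978 (mod 4201)
248^8 ≡ 1978^2 = 3912484 ≡ 1353 (mod 4201)
248^16 ≡ 1353^2 = 1830609 ≡ 3174 (mod 4201)
248^32 ≡ 3174^2 = 10074276 ≡ 278 (mod 4201)
248^44 = 248^32 * 248^8 * 248^4 ≡ 278 * 1353 * 1978 (mod 4201).
Accumulate the product:
278 * 1353 = 376134 ≡ 2245
2245 * 1978 = 4440610 ≡ 153

153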